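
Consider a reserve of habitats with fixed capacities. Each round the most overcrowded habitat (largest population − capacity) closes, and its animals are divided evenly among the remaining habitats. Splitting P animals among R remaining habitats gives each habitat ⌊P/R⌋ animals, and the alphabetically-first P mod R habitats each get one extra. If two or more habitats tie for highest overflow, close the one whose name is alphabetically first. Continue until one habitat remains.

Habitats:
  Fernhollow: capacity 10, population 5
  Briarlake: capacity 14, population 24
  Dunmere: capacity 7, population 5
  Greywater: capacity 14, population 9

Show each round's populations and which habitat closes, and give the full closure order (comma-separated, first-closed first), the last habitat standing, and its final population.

Closure order: Briarlake, Dunmere, Fernhollow
Last habitat: Greywater with 43 animals

Round 1: Briarlake=24 Dunmere=5 Fernhollow=5 Greywater=9 → close Briarlake (overflow 10)
  24÷3 = 8 each, +1 to first 0
Round 2: Dunmere=13 Fernhollow=13 Greywater=17 → close Dunmere (overflow 6)
  13÷2 = 6 each, +1 to first 1
Round 3: Fernhollow=20 Greywater=23 → close Fernhollow (overflow 10)
  20÷1 = 20 each, +1 to first 0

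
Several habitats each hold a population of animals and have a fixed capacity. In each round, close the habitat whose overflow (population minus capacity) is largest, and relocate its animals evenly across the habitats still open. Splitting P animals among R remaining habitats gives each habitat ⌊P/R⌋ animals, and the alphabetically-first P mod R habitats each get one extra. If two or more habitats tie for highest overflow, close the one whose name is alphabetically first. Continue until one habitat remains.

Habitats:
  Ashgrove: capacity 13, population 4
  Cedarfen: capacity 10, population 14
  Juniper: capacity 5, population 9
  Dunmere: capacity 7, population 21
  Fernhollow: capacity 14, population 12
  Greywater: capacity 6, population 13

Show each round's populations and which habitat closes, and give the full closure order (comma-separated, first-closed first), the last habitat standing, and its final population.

Round 1: Ashgrove=4 Cedarfen=14 Dunmere=21 Fernhollow=12 Greywater=13 Juniper=9 → close Dunmere (overflow 14)
  21÷5 = 4 each, +1 to first 1
Round 2: Ashgrove=9 Cedarfen=18 Fernhollow=16 Greywater=17 Juniper=13 → close Greywater (overflow 11)
  17÷4 = 4 each, +1 to first 1
Round 3: Ashgrove=14 Cedarfen=22 Fernhollow=20 Juniper=17 → close Cedarfen (overflow 12)
  22÷3 = 7 each, +1 to first 1
Round 4: Ashgrove=22 Fernhollow=27 Juniper=24 → close Juniper (overflow 19)
  24÷2 = 12 each, +1 to first 0
Round 5: Ashgrove=34 Fernhollow=39 → close Fernhollow (overflow 25)
  39÷1 = 39 each, +1 to first 0

Closure order: Dunmere, Greywater, Cedarfen, Juniper, Fernhollow
Last habitat: Ashgrove with 73 animals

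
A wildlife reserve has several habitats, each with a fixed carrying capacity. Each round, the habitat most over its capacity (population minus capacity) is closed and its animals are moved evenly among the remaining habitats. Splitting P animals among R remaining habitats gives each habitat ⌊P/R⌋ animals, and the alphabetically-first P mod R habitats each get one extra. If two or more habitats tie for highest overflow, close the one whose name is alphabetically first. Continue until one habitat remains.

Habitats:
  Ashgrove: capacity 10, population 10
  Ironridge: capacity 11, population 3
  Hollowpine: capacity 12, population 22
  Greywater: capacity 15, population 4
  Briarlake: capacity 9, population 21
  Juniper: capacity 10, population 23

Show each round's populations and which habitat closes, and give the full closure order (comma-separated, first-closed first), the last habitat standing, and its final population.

Closure order: Juniper, Briarlake, Hollowpine, Ashgrove, Greywater
Last habitat: Ironridge with 83 animals

Round 1: Ashgrove=10 Briarlake=21 Greywater=4 Hollowpine=22 Ironridge=3 Juniper=23 → close Juniper (overflow 13)
  23÷5 = 4 each, +1 to first 3
Round 2: Ashgrove=15 Briarlake=26 Greywater=9 Hollowpine=26 Ironridge=7 → close Briarlake (overflow 17)
  26÷4 = 6 each, +1 to first 2
Round 3: Ashgrove=22 Greywater=16 Hollowpine=32 Ironridge=13 → close Hollowpine (overflow 20)
  32÷3 = 10 each, +1 to first 2
Round 4: Ashgrove=33 Greywater=27 Ironridge=23 → close Ashgrove (overflow 23)
  33÷2 = 16 each, +1 to first 1
Round 5: Greywater=44 Ironridge=39 → close Greywater (overflow 29)
  44÷1 = 44 each, +1 to first 0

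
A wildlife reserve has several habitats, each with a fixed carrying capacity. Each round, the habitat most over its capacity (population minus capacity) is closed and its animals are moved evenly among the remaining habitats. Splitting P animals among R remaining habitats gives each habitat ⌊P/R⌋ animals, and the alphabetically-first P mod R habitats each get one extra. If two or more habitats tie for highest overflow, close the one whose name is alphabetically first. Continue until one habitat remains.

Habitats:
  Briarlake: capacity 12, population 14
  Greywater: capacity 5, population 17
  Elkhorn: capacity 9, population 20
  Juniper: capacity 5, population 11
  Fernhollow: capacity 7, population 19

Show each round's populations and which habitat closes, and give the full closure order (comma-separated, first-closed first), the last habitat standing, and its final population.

Round 1: Briarlake=14 Elkhorn=20 Fernhollow=19 Greywater=17 Juniper=11 → close Fernhollow (overflow 12)
  19÷4 = 4 each, +1 to first 3
Round 2: Briarlake=19 Elkhorn=25 Greywater=22 Juniper=15 → close Greywater (overflow 17)
  22÷3 = 7 each, +1 to first 1
Round 3: Briarlake=27 Elkhorn=32 Juniper=22 → close Elkhorn (overflow 23)
  32÷2 = 16 each, +1 to first 0
Round 4: Briarlake=43 Juniper=38 → close Juniper (overflow 33)
  38÷1 = 38 each, +1 to first 0

Closure order: Fernhollow, Greywater, Elkhorn, Juniper
Last habitat: Briarlake with 81 animals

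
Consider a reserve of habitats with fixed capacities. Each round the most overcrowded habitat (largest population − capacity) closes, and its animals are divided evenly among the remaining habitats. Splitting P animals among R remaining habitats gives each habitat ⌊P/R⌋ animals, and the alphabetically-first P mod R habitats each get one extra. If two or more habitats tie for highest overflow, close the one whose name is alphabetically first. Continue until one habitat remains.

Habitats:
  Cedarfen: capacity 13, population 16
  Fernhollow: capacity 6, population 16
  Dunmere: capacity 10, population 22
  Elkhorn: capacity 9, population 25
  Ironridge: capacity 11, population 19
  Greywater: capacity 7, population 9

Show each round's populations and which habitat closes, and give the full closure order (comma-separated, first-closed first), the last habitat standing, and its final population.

Round 1: Cedarfen=16 Dunmere=22 Elkhorn=25 Fernhollow=16 Greywater=9 Ironridge=19 → close Elkhorn (overflow 16)
  25÷5 = 5 each, +1 to first 0
Round 2: Cedarfen=21 Dunmere=27 Fernhollow=21 Greywater=14 Ironridge=24 → close Dunmere (overflow 17)
  27÷4 = 6 each, +1 to first 3
Round 3: Cedarfen=28 Fernhollow=28 Greywater=21 Ironridge=30 → close Fernhollow (overflow 22)
  28÷3 = 9 each, +1 to first 1
Round 4: Cedarfen=38 Greywater=30 Ironridge=39 → close Ironridge (overflow 28)
  39÷2 = 19 each, +1 to first 1
Round 5: Cedarfen=58 Greywater=49 → close Cedarfen (overflow 45)
  58÷1 = 58 each, +1 to first 0

Closure order: Elkhorn, Dunmere, Fernhollow, Ironridge, Cedarfen
Last habitat: Greywater with 107 animals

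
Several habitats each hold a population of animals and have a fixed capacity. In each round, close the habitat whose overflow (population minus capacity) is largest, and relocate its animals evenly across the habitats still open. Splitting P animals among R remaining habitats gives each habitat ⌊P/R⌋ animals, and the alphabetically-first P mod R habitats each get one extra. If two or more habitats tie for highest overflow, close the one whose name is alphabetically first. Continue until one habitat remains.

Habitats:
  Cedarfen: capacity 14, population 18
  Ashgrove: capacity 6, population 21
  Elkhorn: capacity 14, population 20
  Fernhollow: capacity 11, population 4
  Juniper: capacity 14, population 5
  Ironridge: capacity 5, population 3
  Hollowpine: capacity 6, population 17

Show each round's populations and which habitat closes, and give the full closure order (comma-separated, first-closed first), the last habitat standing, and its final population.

Closure order: Ashgrove, Hollowpine, Elkhorn, Cedarfen, Ironridge, Fernhollow
Last habitat: Juniper with 88 animals

Round 1: Ashgrove=21 Cedarfen=18 Elkhorn=20 Fernhollow=4 Hollowpine=17 Ironridge=3 Juniper=5 → close Ashgrove (overflow 15)
  21÷6 = 3 each, +1 to first 3
Round 2: Cedarfen=22 Elkhorn=24 Fernhollow=8 Hollowpine=20 Ironridge=6 Juniper=8 → close Hollowpine (overflow 14)
  20÷5 = 4 each, +1 to first 0
Round 3: Cedarfen=26 Elkhorn=28 Fernhollow=12 Ironridge=10 Juniper=12 → close Elkhorn (overflow 14)
  28÷4 = 7 each, +1 to first 0
Round 4: Cedarfen=33 Fernhollow=19 Ironridge=17 Juniper=19 → close Cedarfen (overflow 19)
  33÷3 = 11 each, +1 to first 0
Round 5: Fernhollow=30 Ironridge=28 Juniper=30 → close Ironridge (overflow 23)
  28÷2 = 14 each, +1 to first 0
Round 6: Fernhollow=44 Juniper=44 → close Fernhollow (overflow 33)
  44÷1 = 44 each, +1 to first 0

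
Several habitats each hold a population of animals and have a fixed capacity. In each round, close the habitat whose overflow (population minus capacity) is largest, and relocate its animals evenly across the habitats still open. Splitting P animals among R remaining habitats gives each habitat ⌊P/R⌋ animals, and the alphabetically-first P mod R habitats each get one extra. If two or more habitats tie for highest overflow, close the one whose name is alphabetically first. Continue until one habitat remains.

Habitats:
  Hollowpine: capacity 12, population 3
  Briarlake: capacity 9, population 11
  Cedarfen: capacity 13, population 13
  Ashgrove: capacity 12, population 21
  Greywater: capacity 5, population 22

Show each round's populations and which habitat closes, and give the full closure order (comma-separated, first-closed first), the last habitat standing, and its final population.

Round 1: Ashgrove=21 Briarlake=11 Cedarfen=13 Greywater=22 Hollowpine=3 → close Greywater (overflow 17)
  22÷4 = 5 each, +1 to first 2
Round 2: Ashgrove=27 Briarlake=17 Cedarfen=18 Hollowpine=8 → close Ashgrove (overflow 15)
  27÷3 = 9 each, +1 to first 0
Round 3: Briarlake=26 Cedarfen=27 Hollowpine=17 → close Briarlake (overflow 17)
  26÷2 = 13 each, +1 to first 0
Round 4: Cedarfen=40 Hollowpine=30 → close Cedarfen (overflow 27)
  40÷1 = 40 each, +1 to first 0

Closure order: Greywater, Ashgrove, Briarlake, Cedarfen
Last habitat: Hollowpine with 70 animals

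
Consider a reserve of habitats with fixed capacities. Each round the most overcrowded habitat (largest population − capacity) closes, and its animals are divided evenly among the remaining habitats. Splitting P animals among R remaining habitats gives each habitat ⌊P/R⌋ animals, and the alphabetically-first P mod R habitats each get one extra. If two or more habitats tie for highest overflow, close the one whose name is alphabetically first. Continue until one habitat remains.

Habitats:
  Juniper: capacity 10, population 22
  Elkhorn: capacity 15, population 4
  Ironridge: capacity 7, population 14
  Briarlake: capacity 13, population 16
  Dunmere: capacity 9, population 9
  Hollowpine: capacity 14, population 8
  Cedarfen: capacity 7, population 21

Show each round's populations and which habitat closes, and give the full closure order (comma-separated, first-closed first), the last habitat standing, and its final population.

Round 1: Briarlake=16 Cedarfen=21 Dunmere=9 Elkhorn=4 Hollowpine=8 Ironridge=14 Juniper=22 → close Cedarfen (overflow 14)
  21÷6 = 3 each, +1 to first 3
Round 2: Briarlake=20 Dunmere=13 Elkhorn=8 Hollowpine=11 Ironridge=17 Juniper=25 → close Juniper (overflow 15)
  25÷5 = 5 each, +1 to first 0
Round 3: Briarlake=25 Dunmere=18 Elkhorn=13 Hollowpine=16 Ironridge=22 → close Ironridge (overflow 15)
  22÷4 = 5 each, +1 to first 2
Round 4: Briarlake=31 Dunmere=24 Elkhorn=18 Hollowpine=21 → close Briarlake (overflow 18)
  31÷3 = 10 each, +1 to first 1
Round 5: Dunmere=35 Elkhorn=28 Hollowpine=31 → close Dunmere (overflow 26)
  35÷2 = 17 each, +1 to first 1
Round 6: Elkhorn=46 Hollowpine=48 → close Hollowpine (overflow 34)
  48÷1 = 48 each, +1 to first 0

Closure order: Cedarfen, Juniper, Ironridge, Briarlake, Dunmere, Hollowpine
Last habitat: Elkhorn with 94 animals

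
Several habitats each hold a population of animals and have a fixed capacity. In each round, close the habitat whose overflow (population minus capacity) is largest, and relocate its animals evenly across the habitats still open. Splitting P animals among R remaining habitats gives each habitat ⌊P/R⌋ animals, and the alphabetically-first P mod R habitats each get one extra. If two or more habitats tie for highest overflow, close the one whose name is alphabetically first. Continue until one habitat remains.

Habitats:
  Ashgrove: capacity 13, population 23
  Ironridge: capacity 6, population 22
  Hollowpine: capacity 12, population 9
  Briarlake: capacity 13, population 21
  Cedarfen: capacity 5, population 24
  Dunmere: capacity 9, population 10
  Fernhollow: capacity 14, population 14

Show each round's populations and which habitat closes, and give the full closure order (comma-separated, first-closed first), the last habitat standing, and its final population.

Closure order: Cedarfen, Ironridge, Ashgrove, Briarlake, Dunmere, Fernhollow
Last habitat: Hollowpine with 123 animals

Round 1: Ashgrove=23 Briarlake=21 Cedarfen=24 Dunmere=10 Fernhollow=14 Hollowpine=9 Ironridge=22 → close Cedarfen (overflow 19)
  24÷6 = 4 each, +1 to first 0
Round 2: Ashgrove=27 Briarlake=25 Dunmere=14 Fernhollow=18 Hollowpine=13 Ironridge=26 → close Ironridge (overflow 20)
  26÷5 = 5 each, +1 to first 1
Round 3: Ashgrove=33 Briarlake=30 Dunmere=19 Fernhollow=23 Hollowpine=18 → close Ashgrove (overflow 20)
  33÷4 = 8 each, +1 to first 1
Round 4: Briarlake=39 Dunmere=27 Fernhollow=31 Hollowpine=26 → close Briarlake (overflow 26)
  39÷3 = 13 each, +1 to first 0
Round 5: Dunmere=40 Fernhollow=44 Hollowpine=39 → close Dunmere (overflow 31)
  40÷2 = 20 each, +1 to first 0
Round 6: Fernhollow=64 Hollowpine=59 → close Fernhollow (overflow 50)
  64÷1 = 64 each, +1 to first 0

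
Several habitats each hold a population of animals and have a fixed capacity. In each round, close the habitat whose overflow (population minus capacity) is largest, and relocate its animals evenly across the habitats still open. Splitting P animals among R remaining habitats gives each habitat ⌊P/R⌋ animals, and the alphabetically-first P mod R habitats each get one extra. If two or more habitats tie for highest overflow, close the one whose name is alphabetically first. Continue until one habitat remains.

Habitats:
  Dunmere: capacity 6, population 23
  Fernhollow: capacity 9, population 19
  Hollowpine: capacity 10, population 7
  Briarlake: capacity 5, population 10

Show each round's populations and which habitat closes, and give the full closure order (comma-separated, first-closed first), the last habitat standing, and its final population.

Round 1: Briarlake=10 Dunmere=23 Fernhollow=19 Hollowpine=7 → close Dunmere (overflow 17)
  23÷3 = 7 each, +1 to first 2
Round 2: Briarlake=18 Fernhollow=27 Hollowpine=14 → close Fernhollow (overflow 18)
  27÷2 = 13 each, +1 to first 1
Round 3: Briarlake=32 Hollowpine=27 → close Briarlake (overflow 27)
  32÷1 = 32 each, +1 to first 0

Closure order: Dunmere, Fernhollow, Briarlake
Last habitat: Hollowpine with 59 animals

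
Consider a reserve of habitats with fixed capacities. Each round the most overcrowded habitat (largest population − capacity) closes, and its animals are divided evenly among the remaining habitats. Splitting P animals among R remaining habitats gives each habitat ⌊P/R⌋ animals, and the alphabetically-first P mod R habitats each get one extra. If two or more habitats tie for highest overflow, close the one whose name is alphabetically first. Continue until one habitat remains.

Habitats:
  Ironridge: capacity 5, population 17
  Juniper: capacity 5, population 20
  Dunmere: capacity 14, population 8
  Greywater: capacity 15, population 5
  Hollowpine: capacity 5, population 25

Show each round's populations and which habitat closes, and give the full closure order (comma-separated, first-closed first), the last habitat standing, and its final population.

Round 1: Dunmere=8 Greywater=5 Hollowpine=25 Ironridge=17 Juniper=20 → close Hollowpine (overflow 20)
  25÷4 = 6 each, +1 to first 1
Round 2: Dunmere=15 Greywater=11 Ironridge=23 Juniper=26 → close Juniper (overflow 21)
  26÷3 = 8 each, +1 to first 2
Round 3: Dunmere=24 Greywater=20 Ironridge=31 → close Ironridge (overflow 26)
  31÷2 = 15 each, +1 to first 1
Round 4: Dunmere=40 Greywater=35 → close Dunmere (overflow 26)
  40÷1 = 40 each, +1 to first 0

Closure order: Hollowpine, Juniper, Ironridge, Dunmere
Last habitat: Greywater with 75 animals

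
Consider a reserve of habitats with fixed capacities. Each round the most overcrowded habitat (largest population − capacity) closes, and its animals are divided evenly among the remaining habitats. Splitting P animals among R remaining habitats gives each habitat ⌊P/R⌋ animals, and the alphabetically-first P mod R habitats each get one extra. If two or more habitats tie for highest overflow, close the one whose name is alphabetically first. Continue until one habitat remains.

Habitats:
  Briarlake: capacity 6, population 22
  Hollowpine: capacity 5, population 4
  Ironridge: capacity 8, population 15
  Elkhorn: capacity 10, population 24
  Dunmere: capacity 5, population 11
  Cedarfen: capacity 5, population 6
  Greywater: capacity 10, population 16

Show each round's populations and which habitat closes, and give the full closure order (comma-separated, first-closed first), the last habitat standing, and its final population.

Round 1: Briarlake=22 Cedarfen=6 Dunmere=11 Elkhorn=24 Greywater=16 Hollowpine=4 Ironridge=15 → close Briarlake (overflow 16)
  22÷6 = 3 each, +1 to first 4
Round 2: Cedarfen=10 Dunmere=15 Elkhorn=28 Greywater=20 Hollowpine=7 Ironridge=18 → close Elkhorn (overflow 18)
  28÷5 = 5 each, +1 to first 3
Round 3: Cedarfen=16 Dunmere=21 Greywater=26 Hollowpine=12 Ironridge=23 → close Dunmere (overflow 16)
  21÷4 = 5 each, +1 to first 1
Round 4: Cedarfen=22 Greywater=31 Hollowpine=17 Ironridge=28 → close Greywater (overflow 21)
  31÷3 = 10 each, +1 to first 1
Round 5: Cedarfen=33 Hollowpine=27 Ironridge=38 → close Ironridge (overflow 30)
  38÷2 = 19 each, +1 to first 0
Round 6: Cedarfen=52 Hollowpine=46 → close Cedarfen (overflow 47)
  52÷1 = 52 each, +1 to first 0

Closure order: Briarlake, Elkhorn, Dunmere, Greywater, Ironridge, Cedarfen
Last habitat: Hollowpine with 98 animals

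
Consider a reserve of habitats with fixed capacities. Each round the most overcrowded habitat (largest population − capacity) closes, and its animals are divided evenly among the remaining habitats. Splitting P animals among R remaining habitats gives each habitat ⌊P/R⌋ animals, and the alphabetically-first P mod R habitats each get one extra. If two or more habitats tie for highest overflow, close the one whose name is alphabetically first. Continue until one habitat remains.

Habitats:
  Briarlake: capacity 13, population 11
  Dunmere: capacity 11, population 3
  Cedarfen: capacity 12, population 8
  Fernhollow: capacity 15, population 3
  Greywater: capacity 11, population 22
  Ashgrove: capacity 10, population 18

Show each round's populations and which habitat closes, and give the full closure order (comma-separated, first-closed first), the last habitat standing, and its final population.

Closure order: Greywater, Ashgrove, Briarlake, Cedarfen, Dunmere
Last habitat: Fernhollow with 65 animals

Round 1: Ashgrove=18 Briarlake=11 Cedarfen=8 Dunmere=3 Fernhollow=3 Greywater=22 → close Greywater (overflow 11)
  22÷5 = 4 each, +1 to first 2
Round 2: Ashgrove=23 Briarlake=16 Cedarfen=12 Dunmere=7 Fernhollow=7 → close Ashgrove (overflow 13)
  23÷4 = 5 each, +1 to first 3
Round 3: Briarlake=22 Cedarfen=18 Dunmere=13 Fernhollow=12 → close Briarlake (overflow 9)
  22÷3 = 7 each, +1 to first 1
Round 4: Cedarfen=26 Dunmere=20 Fernhollow=19 → close Cedarfen (overflow 14)
  26÷2 = 13 each, +1 to first 0
Round 5: Dunmere=33 Fernhollow=32 → close Dunmere (overflow 22)
  33÷1 = 33 each, +1 to first 0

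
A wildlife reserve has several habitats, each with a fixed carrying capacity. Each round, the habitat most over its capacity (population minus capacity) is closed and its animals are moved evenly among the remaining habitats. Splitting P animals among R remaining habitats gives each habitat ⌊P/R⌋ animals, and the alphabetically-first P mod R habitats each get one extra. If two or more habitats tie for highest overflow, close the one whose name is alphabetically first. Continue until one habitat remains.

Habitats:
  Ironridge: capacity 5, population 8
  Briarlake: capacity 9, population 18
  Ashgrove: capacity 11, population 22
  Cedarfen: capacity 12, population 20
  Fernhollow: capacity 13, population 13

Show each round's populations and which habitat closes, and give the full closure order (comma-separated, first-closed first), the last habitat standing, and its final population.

Round 1: Ashgrove=22 Briarlake=18 Cedarfen=20 Fernhollow=13 Ironridge=8 → close Ashgrove (overflow 11)
  22÷4 = 5 each, +1 to first 2
Round 2: Briarlake=24 Cedarfen=26 Fernhollow=18 Ironridge=13 → close Briarlake (overflow 15)
  24÷3 = 8 each, +1 to first 0
Round 3: Cedarfen=34 Fernhollow=26 Ironridge=21 → close Cedarfen (overflow 22)
  34÷2 = 17 each, +1 to first 0
Round 4: Fernhollow=43 Ironridge=38 → close Ironridge (overflow 33)
  38÷1 = 38 each, +1 to first 0

Closure order: Ashgrove, Briarlake, Cedarfen, Ironridge
Last habitat: Fernhollow with 81 animals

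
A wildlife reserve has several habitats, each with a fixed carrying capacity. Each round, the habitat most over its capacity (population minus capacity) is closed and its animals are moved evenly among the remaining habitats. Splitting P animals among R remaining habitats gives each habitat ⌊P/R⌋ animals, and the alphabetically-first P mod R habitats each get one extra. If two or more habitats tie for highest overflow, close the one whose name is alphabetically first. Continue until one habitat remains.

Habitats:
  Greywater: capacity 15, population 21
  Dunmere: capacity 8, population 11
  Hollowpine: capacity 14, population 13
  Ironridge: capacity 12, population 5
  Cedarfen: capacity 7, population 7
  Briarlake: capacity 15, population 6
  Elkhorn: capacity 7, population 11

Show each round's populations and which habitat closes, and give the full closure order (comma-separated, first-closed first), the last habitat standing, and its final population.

Round 1: Briarlake=6 Cedarfen=7 Dunmere=11 Elkhorn=11 Greywater=21 Hollowpine=13 Ironridge=5 → close Greywater (overflow 6)
  21÷6 = 3 each, +1 to first 3
Round 2: Briarlake=10 Cedarfen=11 Dunmere=15 Elkhorn=14 Hollowpine=16 Ironridge=8 → close Dunmere (overflow 7)
  15÷5 = 3 each, +1 to first 0
Round 3: Briarlake=13 Cedarfen=14 Elkhorn=17 Hollowpine=19 Ironridge=11 → close Elkhorn (overflow 10)
  17÷4 = 4 each, +1 to first 1
Round 4: Briarlake=18 Cedarfen=18 Hollowpine=23 Ironridge=15 → close Cedarfen (overflow 11)
  18÷3 = 6 each, +1 to first 0
Round 5: Briarlake=24 Hollowpine=29 Ironridge=21 → close Hollowpine (overflow 15)
  29÷2 = 14 each, +1 to first 1
Round 6: Briarlake=39 Ironridge=35 → close Briarlake (overflow 24)
  39÷1 = 39 each, +1 to first 0

Closure order: Greywater, Dunmere, Elkhorn, Cedarfen, Hollowpine, Briarlake
Last habitat: Ironridge with 74 animals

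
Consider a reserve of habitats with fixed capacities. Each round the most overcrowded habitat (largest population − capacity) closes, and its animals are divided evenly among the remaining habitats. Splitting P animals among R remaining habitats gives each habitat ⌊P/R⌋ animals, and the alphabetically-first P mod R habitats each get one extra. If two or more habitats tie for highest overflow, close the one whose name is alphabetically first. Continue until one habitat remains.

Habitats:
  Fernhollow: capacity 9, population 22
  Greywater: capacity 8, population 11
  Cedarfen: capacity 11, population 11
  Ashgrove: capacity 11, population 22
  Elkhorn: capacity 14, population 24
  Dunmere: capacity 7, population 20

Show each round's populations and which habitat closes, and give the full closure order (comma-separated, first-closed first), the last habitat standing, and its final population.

Closure order: Dunmere, Fernhollow, Ashgrove, Elkhorn, Greywater
Last habitat: Cedarfen with 110 animals

Round 1: Ashgrove=22 Cedarfen=11 Dunmere=20 Elkhorn=24 Fernhollow=22 Greywater=11 → close Dunmere (overflow 13)
  20÷5 = 4 each, +1 to first 0
Round 2: Ashgrove=26 Cedarfen=15 Elkhorn=28 Fernhollow=26 Greywater=15 → close Fernhollow (overflow 17)
  26÷4 = 6 each, +1 to first 2
Round 3: Ashgrove=33 Cedarfen=22 Elkhorn=34 Greywater=21 → close Ashgrove (overflow 22)
  33÷3 = 11 each, +1 to first 0
Round 4: Cedarfen=33 Elkhorn=45 Greywater=32 → close Elkhorn (overflow 31)
  45÷2 = 22 each, +1 to first 1
Round 5: Cedarfen=56 Greywater=54 → close Greywater (overflow 46)
  54÷1 = 54 each, +1 to first 0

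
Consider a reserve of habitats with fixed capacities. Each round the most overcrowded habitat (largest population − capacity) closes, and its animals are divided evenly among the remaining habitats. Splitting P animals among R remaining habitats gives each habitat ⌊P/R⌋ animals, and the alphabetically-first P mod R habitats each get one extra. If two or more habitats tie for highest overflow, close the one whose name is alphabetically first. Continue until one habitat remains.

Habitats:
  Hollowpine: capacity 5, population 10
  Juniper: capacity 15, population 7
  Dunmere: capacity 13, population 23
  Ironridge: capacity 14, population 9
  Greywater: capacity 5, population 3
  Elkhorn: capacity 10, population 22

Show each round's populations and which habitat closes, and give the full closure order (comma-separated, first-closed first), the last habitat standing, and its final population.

Closure order: Elkhorn, Dunmere, Hollowpine, Greywater, Ironridge
Last habitat: Juniper with 74 animals

Round 1: Dunmere=23 Elkhorn=22 Greywater=3 Hollowpine=10 Ironridge=9 Juniper=7 → close Elkhorn (overflow 12)
  22÷5 = 4 each, +1 to first 2
Round 2: Dunmere=28 Greywater=8 Hollowpine=14 Ironridge=13 Juniper=11 → close Dunmere (overflow 15)
  28÷4 = 7 each, +1 to first 0
Round 3: Greywater=15 Hollowpine=21 Ironridge=20 Juniper=18 → close Hollowpine (overflow 16)
  21÷3 = 7 each, +1 to first 0
Round 4: Greywater=22 Ironridge=27 Juniper=25 → close Greywater (overflow 17)
  22÷2 = 11 each, +1 to first 0
Round 5: Ironridge=38 Juniper=36 → close Ironridge (overflow 24)
  38÷1 = 38 each, +1 to first 0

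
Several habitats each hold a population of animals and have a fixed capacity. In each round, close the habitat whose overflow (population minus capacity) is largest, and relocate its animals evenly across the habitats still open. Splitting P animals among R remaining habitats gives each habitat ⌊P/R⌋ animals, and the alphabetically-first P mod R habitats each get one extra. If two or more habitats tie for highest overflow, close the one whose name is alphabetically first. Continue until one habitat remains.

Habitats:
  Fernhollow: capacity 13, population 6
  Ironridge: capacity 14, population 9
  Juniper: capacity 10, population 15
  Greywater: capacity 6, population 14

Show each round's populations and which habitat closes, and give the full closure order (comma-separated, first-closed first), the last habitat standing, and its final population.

Round 1: Fernhollow=6 Greywater=14 Ironridge=9 Juniper=15 → close Greywater (overflow 8)
  14÷3 = 4 each, +1 to first 2
Round 2: Fernhollow=11 Ironridge=14 Juniper=19 → close Juniper (overflow 9)
  19÷2 = 9 each, +1 to first 1
Round 3: Fernhollow=21 Ironridge=23 → close Ironridge (overflow 9)
  23÷1 = 23 each, +1 to first 0

Closure order: Greywater, Juniper, Ironridge
Last habitat: Fernhollow with 44 animals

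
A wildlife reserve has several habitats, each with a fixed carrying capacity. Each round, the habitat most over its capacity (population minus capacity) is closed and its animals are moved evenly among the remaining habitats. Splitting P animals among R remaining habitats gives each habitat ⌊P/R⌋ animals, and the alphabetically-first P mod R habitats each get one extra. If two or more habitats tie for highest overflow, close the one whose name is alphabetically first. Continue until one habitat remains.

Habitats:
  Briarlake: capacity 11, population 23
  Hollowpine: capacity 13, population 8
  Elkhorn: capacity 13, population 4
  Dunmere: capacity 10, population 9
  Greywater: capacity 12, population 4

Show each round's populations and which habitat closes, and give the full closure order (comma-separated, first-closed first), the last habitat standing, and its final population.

Closure order: Briarlake, Dunmere, Hollowpine, Greywater
Last habitat: Elkhorn with 48 animals

Round 1: Briarlake=23 Dunmere=9 Elkhorn=4 Greywater=4 Hollowpine=8 → close Briarlake (overflow 12)
  23÷4 = 5 each, +1 to first 3
Round 2: Dunmere=15 Elkhorn=10 Greywater=10 Hollowpine=13 → close Dunmere (overflow 5)
  15÷3 = 5 each, +1 to first 0
Round 3: Elkhorn=15 Greywater=15 Hollowpine=18 → close Hollowpine (overflow 5)
  18÷2 = 9 each, +1 to first 0
Round 4: Elkhorn=24 Greywater=24 → close Greywater (overflow 12)
  24÷1 = 24 each, +1 to first 0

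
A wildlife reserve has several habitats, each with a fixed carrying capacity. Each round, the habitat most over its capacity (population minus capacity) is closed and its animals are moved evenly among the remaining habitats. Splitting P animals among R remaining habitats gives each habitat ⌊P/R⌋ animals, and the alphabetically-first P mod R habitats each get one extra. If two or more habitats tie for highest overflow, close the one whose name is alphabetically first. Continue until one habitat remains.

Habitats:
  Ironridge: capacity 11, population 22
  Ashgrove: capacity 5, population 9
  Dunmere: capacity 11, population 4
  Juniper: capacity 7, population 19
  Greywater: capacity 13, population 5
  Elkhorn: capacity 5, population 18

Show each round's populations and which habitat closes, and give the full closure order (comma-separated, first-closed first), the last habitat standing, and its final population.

Round 1: Ashgrove=9 Dunmere=4 Elkhorn=18 Greywater=5 Ironridge=22 Juniper=19 → close Elkhorn (overflow 13)
  18÷5 = 3 each, +1 to first 3
Round 2: Ashgrove=13 Dunmere=8 Greywater=9 Ironridge=25 Juniper=22 → close Juniper (overflow 15)
  22÷4 = 5 each, +1 to first 2
Round 3: Ashgrove=19 Dunmere=14 Greywater=14 Ironridge=30 → close Ironridge (overflow 19)
  30÷3 = 10 each, +1 to first 0
Round 4: Ashgrove=29 Dunmere=24 Greywater=24 → close Ashgrove (overflow 24)
  29÷2 = 14 each, +1 to first 1
Round 5: Dunmere=39 Greywater=38 → close Dunmere (overflow 28)
  39÷1 = 39 each, +1 to first 0

Closure order: Elkhorn, Juniper, Ironridge, Ashgrove, Dunmere
Last habitat: Greywater with 77 animals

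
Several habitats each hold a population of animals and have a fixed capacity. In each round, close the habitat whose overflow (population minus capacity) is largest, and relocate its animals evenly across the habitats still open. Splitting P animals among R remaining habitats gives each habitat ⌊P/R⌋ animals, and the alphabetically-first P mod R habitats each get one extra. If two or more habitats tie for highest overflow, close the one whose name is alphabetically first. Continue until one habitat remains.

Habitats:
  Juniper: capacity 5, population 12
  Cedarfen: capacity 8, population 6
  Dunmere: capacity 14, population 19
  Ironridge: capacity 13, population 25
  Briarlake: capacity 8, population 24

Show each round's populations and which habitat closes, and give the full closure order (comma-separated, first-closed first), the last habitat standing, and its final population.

Closure order: Briarlake, Ironridge, Juniper, Dunmere
Last habitat: Cedarfen with 86 animals

Round 1: Briarlake=24 Cedarfen=6 Dunmere=19 Ironridge=25 Juniper=12 → close Briarlake (overflow 16)
  24÷4 = 6 each, +1 to first 0
Round 2: Cedarfen=12 Dunmere=25 Ironridge=31 Juniper=18 → close Ironridge (overflow 18)
  31÷3 = 10 each, +1 to first 1
Round 3: Cedarfen=23 Dunmere=35 Juniper=28 → close Juniper (overflow 23)
  28÷2 = 14 each, +1 to first 0
Round 4: Cedarfen=37 Dunmere=49 → close Dunmere (overflow 35)
  49÷1 = 49 each, +1 to first 0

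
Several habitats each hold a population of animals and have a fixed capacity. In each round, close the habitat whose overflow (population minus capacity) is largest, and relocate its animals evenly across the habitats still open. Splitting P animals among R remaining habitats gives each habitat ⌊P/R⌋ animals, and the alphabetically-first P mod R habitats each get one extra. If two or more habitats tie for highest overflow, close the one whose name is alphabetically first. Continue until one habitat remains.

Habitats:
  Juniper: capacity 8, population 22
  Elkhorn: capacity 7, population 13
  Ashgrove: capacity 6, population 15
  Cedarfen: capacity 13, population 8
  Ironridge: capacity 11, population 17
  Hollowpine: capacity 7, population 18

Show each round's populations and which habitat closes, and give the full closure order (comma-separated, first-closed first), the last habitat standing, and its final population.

Closure order: Juniper, Hollowpine, Ashgrove, Elkhorn, Ironridge
Last habitat: Cedarfen with 93 animals

Round 1: Ashgrove=15 Cedarfen=8 Elkhorn=13 Hollowpine=18 Ironridge=17 Juniper=22 → close Juniper (overflow 14)
  22÷5 = 4 each, +1 to first 2
Round 2: Ashgrove=20 Cedarfen=13 Elkhorn=17 Hollowpine=22 Ironridge=21 → close Hollowpine (overflow 15)
  22÷4 = 5 each, +1 to first 2
Round 3: Ashgrove=26 Cedarfen=19 Elkhorn=22 Ironridge=26 → close Ashgrove (overflow 20)
  26÷3 = 8 each, +1 to first 2
Round 4: Cedarfen=28 Elkhorn=31 Ironridge=34 → close Elkhorn (overflow 24)
  31÷2 = 15 each, +1 to first 1
Round 5: Cedarfen=44 Ironridge=49 → close Ironridge (overflow 38)
  49÷1 = 49 each, +1 to first 0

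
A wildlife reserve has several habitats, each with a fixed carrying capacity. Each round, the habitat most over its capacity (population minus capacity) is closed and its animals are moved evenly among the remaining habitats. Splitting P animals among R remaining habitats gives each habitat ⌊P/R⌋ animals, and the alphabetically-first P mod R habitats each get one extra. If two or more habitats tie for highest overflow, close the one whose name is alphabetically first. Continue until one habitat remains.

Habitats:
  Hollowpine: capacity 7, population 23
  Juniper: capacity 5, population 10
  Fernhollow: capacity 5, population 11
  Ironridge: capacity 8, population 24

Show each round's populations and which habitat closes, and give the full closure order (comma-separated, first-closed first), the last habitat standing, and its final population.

Round 1: Fernhollow=11 Hollowpine=23 Ironridge=24 Juniper=10 → close Hollowpine (overflow 16)
  23÷3 = 7 each, +1 to first 2
Round 2: Fernhollow=19 Ironridge=32 Juniper=17 → close Ironridge (overflow 24)
  32÷2 = 16 each, +1 to first 0
Round 3: Fernhollow=35 Juniper=33 → close Fernhollow (overflow 30)
  35÷1 = 35 each, +1 to first 0

Closure order: Hollowpine, Ironridge, Fernhollow
Last habitat: Juniper with 68 animals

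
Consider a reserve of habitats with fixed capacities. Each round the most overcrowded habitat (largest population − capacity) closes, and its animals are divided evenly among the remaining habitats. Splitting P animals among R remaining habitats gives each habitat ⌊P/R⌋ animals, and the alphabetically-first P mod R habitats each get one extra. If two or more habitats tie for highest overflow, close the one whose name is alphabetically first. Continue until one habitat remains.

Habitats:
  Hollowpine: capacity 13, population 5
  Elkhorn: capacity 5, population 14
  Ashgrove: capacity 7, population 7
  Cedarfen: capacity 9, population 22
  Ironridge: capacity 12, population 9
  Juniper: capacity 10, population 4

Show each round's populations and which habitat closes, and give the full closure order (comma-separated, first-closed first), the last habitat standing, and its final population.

Closure order: Cedarfen, Elkhorn, Ashgrove, Ironridge, Hollowpine
Last habitat: Juniper with 61 animals

Round 1: Ashgrove=7 Cedarfen=22 Elkhorn=14 Hollowpine=5 Ironridge=9 Juniper=4 → close Cedarfen (overflow 13)
  22÷5 = 4 each, +1 to first 2
Round 2: Ashgrove=12 Elkhorn=19 Hollowpine=9 Ironridge=13 Juniper=8 → close Elkhorn (overflow 14)
  19÷4 = 4 each, +1 to first 3
Round 3: Ashgrove=17 Hollowpine=14 Ironridge=18 Juniper=12 → close Ashgrove (overflow 10)
  17÷3 = 5 each, +1 to first 2
Round 4: Hollowpine=20 Ironridge=24 Juniper=17 → close Ironridge (overflow 12)
  24÷2 = 12 each, +1 to first 0
Round 5: Hollowpine=32 Juniper=29 → close Hollowpine (overflow 19)
  32÷1 = 32 each, +1 to first 0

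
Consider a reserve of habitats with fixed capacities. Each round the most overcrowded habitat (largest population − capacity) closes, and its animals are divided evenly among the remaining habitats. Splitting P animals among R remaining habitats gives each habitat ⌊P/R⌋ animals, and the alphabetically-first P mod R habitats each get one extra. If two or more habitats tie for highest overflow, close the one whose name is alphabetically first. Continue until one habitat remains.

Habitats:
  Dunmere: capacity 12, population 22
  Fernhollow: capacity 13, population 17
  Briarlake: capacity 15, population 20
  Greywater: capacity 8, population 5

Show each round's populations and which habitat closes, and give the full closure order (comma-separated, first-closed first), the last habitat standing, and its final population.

Round 1: Briarlake=20 Dunmere=22 Fernhollow=17 Greywater=5 → close Dunmere (overflow 10)
  22÷3 = 7 each, +1 to first 1
Round 2: Briarlake=28 Fernhollow=24 Greywater=12 → close Briarlake (overflow 13)
  28÷2 = 14 each, +1 to first 0
Round 3: Fernhollow=38 Greywater=26 → close Fernhollow (overflow 25)
  38÷1 = 38 each, +1 to first 0

Closure order: Dunmere, Briarlake, Fernhollow
Last habitat: Greywater with 64 animals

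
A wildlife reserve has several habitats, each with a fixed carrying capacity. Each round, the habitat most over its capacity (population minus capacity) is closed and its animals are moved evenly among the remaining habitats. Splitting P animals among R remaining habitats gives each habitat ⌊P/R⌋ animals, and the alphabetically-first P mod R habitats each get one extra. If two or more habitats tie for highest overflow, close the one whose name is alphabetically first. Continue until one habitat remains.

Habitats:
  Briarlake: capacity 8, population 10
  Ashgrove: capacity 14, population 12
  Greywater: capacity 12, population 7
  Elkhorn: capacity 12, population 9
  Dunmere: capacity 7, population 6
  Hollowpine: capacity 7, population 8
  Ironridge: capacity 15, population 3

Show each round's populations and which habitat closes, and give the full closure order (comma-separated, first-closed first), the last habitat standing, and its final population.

Round 1: Ashgrove=12 Briarlake=10 Dunmere=6 Elkhorn=9 Greywater=7 Hollowpine=8 Ironridge=3 → close Briarlake (overflow 2)
  10÷6 = 1 each, +1 to first 4
Round 2: Ashgrove=14 Dunmere=8 Elkhorn=11 Greywater=9 Hollowpine=9 Ironridge=4 → close Hollowpine (overflow 2)
  9÷5 = 1 each, +1 to first 4
Round 3: Ashgrove=16 Dunmere=10 Elkhorn=13 Greywater=11 Ironridge=5 → close Dunmere (overflow 3)
  10÷4 = 2 each, +1 to first 2
Round 4: Ashgrove=19 Elkhorn=16 Greywater=13 Ironridge=7 → close Ashgrove (overflow 5)
  19÷3 = 6 each, +1 to first 1
Round 5: Elkhorn=23 Greywater=19 Ironridge=13 → close Elkhorn (overflow 11)
  23÷2 = 11 each, +1 to first 1
Round 6: Greywater=31 Ironridge=24 → close Greywater (overflow 19)
  31÷1 = 31 each, +1 to first 0

Closure order: Briarlake, Hollowpine, Dunmere, Ashgrove, Elkhorn, Greywater
Last habitat: Ironridge with 55 animals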